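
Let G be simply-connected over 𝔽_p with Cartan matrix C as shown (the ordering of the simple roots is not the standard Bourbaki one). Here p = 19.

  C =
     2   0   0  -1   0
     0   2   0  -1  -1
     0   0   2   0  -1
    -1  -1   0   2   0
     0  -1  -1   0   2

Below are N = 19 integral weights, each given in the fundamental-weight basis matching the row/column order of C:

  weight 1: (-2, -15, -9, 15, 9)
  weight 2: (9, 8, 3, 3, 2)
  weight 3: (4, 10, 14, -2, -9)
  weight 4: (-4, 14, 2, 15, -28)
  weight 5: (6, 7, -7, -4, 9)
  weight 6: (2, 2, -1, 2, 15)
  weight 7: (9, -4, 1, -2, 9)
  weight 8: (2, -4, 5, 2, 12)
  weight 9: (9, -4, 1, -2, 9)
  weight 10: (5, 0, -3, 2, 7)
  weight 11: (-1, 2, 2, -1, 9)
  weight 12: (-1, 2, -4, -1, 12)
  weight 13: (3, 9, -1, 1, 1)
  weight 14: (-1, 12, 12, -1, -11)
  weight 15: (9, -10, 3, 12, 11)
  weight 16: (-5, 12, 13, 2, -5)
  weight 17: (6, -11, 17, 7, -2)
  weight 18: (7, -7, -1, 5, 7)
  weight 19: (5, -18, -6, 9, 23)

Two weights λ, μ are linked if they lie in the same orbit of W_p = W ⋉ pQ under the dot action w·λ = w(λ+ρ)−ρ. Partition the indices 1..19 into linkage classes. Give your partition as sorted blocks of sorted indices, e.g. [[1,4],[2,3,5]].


Type A_5, rank 5, |W|=720; reorder rows/cols to standard.

Each λ_j+ρ reduced to Ā_19; 5-tuples below use C's row order:

  [1] (1, 2, 4, 1, 8);  [2] (1, 5, 3, 3, 4);  [3] (1, 2, 4, 1, 8);  [4] (1, 5, 3, 3, 4);  [5] (1, 5, 3, 3, 4);  [6] (0, 3, 3, 0, 10);  [7] (6, 1, 2, 3, 6);  [8] (0, 3, 3, 0, 10);  [9] (6, 1, 2, 3, 6);  [10] (6, 1, 2, 3, 6);  [11] (0, 3, 3, 0, 10);  [12] (0, 3, 3, 0, 10);  [13] (4, 10, 0, 2, 2);  [14] (0, 3, 3, 0, 10);  [15] (1, 5, 3, 3, 4);  [16] (1, 5, 3, 3, 4);  [17] (1, 2, 4, 1, 8);  [18] (8, 6, 0, 0, 2);  [19] (4, 10, 0, 2, 2)

Grouping the 19 weights by Ā_19-representative: 6 linkage classes.

[[1, 3, 17], [2, 4, 5, 15, 16], [6, 8, 11, 12, 14], [7, 9, 10], [13, 19], [18]]


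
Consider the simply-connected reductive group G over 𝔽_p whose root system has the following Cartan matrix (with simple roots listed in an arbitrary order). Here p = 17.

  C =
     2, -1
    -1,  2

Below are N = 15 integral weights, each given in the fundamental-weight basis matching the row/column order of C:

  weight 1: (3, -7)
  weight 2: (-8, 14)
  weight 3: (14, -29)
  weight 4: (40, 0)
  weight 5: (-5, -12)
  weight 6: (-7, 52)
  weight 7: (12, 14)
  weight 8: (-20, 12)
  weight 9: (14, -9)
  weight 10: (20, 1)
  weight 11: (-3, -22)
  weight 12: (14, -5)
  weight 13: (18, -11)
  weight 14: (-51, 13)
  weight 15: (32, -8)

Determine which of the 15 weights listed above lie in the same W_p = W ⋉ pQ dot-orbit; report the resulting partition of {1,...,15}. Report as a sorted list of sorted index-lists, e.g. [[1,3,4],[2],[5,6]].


C ↔ A_2 under row/col permutation; |W(A_2)| = 6.

Folding the 15 weights λ_j+ρ into Ā_17 (reps in the given 2-coord order):

  1: (2, 4);  2: (7, 8);  3: (2, 4);  4: (1, 9);  5: (11, 4);  6: (2, 4);  7: (2, 4);  8: (11, 4);  9: (7, 8);  10: (11, 4);  11: (11, 4);  12: (11, 4);  13: (7, 8);  14: (1, 14);  15: (1, 9)

5 distinct reps among the 15 weights ⇒ 5 W_17-linkage classes:

[[1, 3, 6, 7], [2, 9, 13], [4, 15], [5, 8, 10, 11, 12], [14]]


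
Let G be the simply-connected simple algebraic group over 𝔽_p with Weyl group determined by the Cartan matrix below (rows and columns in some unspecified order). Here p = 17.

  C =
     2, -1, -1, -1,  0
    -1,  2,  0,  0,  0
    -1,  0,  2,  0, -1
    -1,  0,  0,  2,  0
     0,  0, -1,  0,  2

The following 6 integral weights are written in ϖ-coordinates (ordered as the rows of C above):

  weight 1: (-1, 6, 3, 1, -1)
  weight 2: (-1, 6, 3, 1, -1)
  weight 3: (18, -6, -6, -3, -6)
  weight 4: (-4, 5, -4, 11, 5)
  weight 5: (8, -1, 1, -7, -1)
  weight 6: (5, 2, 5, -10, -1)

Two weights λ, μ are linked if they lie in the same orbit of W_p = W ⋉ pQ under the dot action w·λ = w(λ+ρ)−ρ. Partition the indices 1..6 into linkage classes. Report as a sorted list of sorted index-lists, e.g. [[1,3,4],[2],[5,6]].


C ↔ D_5 under row/col permutation; |W(D_5)| = 1920.

Ā_17 reps of the 6 weights (D_5, coords as presented):

    1: (0, 7, 4, 2, 0)
    2: (0, 7, 4, 2, 0)
    3: (2, 3, 2, 0, 1)
    4: (3, 0, 2, 6, 0)
    5: (3, 0, 2, 6, 0)
    6: (3, 0, 2, 6, 0)

The 6 indices split into 3 linkage classes (same alcove rep ⇔ same W_17-dot-orbit):

[[1, 2], [3], [4, 5, 6]]


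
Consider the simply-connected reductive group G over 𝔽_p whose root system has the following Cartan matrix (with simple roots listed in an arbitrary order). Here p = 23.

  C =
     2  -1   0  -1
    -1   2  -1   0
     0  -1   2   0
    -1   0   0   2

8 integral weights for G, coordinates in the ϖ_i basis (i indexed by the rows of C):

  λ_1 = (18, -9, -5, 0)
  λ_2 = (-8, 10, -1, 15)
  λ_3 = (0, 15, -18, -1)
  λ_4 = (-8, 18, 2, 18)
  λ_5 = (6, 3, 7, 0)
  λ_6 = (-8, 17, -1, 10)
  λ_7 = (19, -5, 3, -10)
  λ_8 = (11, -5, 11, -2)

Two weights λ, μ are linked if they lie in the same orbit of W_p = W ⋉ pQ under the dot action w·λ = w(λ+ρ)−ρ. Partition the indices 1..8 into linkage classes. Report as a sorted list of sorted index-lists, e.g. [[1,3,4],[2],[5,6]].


C ↔ A_4 under row/col permutation; |W(A_4)| = 120.

Folding the 8 weights λ_j+ρ into Ā_23 (reps in the given 4-coord order):

  λ_1+ρ ↦ (7, 4, 8, 1) · λ_2+ρ ↦ (7, 4, 0, 9) · λ_3+ρ ↦ (0, 1, 16, 0) · λ_4+ρ ↦ (7, 4, 8, 1) · λ_5+ρ ↦ (7, 4, 8, 1) · λ_6+ρ ↦ (7, 11, 0, 4) · λ_7+ρ ↦ (7, 4, 0, 9) · λ_8+ρ ↦ (7, 4, 8, 1)

These 8 weights hit 4 W_23-dot-orbits; sizes (4, 2, 1, 1):

[[1, 4, 5, 8], [2, 7], [3], [6]]


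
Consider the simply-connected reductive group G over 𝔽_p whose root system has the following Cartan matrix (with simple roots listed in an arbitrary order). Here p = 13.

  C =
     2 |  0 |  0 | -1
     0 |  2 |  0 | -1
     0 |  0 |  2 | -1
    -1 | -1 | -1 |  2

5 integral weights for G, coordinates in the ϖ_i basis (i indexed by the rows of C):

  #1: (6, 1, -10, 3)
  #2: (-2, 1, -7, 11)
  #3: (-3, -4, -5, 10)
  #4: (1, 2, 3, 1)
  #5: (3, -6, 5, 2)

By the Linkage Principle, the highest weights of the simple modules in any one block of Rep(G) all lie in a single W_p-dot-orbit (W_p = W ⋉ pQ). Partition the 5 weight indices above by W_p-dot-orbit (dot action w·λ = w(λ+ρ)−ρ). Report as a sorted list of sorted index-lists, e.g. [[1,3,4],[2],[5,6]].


C ↔ D_4 under row/col permutation; |W(D_4)| = 192.

Ā_13 reps of the 5 weights (D_4, coords as presented):

  λ_1 → (2, 3, 4, 2);  λ_2 → (0, 1, 5, 1);  λ_3 → (2, 3, 4, 2);  λ_4 → (2, 3, 4, 2);  λ_5 → (2, 3, 4, 2)

Linkage partition of the 5 weights (2 classes, p=13):

[[1, 3, 4, 5], [2]]


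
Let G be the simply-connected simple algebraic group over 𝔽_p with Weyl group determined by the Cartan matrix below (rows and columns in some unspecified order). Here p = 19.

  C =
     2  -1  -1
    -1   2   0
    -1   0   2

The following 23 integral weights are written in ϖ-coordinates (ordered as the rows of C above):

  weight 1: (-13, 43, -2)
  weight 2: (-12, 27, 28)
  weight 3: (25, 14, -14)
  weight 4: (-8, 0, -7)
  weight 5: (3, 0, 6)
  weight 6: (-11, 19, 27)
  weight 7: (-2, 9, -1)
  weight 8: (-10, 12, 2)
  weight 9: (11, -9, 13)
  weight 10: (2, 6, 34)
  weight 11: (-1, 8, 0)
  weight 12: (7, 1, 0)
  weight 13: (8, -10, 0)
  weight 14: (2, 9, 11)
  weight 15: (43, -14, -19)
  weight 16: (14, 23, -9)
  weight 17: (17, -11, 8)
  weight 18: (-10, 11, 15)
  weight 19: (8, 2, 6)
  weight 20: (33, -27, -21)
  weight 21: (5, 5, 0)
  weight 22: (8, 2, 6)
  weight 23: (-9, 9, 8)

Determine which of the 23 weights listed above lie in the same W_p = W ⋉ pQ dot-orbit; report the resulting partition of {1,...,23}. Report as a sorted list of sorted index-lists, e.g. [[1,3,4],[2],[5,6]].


Root system A_3: the 3×3 matrix C matches after relabeling.

λ_j+ρ reflected into Ā_19 (⟨·,θ^∨⟩≤19); 3-tuples as given:

  [1] (6, 6, 1);  [2] (8, 2, 1);  [3] (3, 4, 6);  [4] (6, 6, 1);  [5] (4, 1, 7);  [6] (0, 9, 1);  [7] (0, 9, 1);  [8] (3, 4, 6);  [9] (4, 1, 7);  [10] (9, 3, 7);  [11] (0, 9, 1);  [12] (8, 2, 1);  [13] (0, 9, 1);  [14] (3, 4, 6);  [15] (6, 6, 1);  [16] (4, 1, 7);  [17] (8, 2, 1);  [18] (9, 3, 7);  [19] (9, 3, 7);  [20] (4, 1, 7);  [21] (6, 6, 1);  [22] (9, 3, 7);  [23] (8, 2, 1)

Partition of {1..23} into 6 W_19-dot-orbits:

[[1, 4, 15, 21], [2, 12, 17, 23], [3, 8, 14], [5, 9, 16, 20], [6, 7, 11, 13], [10, 18, 19, 22]]


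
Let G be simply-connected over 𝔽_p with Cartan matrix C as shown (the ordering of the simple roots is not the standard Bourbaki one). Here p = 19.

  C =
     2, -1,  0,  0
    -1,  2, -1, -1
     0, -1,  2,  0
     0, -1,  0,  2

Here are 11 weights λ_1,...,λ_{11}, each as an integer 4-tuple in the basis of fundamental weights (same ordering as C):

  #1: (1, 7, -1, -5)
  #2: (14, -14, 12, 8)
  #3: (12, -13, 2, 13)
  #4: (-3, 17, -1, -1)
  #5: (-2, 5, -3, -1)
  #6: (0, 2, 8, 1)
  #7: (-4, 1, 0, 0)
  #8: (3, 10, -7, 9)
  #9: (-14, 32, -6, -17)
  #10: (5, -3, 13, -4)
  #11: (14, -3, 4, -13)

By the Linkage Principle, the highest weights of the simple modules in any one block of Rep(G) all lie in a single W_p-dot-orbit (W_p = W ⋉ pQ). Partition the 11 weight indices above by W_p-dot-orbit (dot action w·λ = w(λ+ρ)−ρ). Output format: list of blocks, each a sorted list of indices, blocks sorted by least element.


Cartan matrix: type D_4 (|W|=192); un-permuting the 4 rows.

Each λ_j+ρ reduced to Ā_19; 4-tuples below use C's row order:

  1: (2, 4, 0, 4) · 2: (2, 4, 0, 4) · 3: (1, 3, 9, 2) · 4: (2, 1, 0, 0) · 5: (1, 3, 2, 0) · 6: (1, 3, 9, 2) · 7: (2, 1, 0, 0) · 8: (2, 4, 0, 4) · 9: (1, 3, 9, 2) · 10: (1, 3, 9, 2) · 11: (1, 3, 9, 2)

Grouping the 11 weights by Ā_19-representative: 4 linkage classes.

[[1, 2, 8], [3, 6, 9, 10, 11], [4, 7], [5]]


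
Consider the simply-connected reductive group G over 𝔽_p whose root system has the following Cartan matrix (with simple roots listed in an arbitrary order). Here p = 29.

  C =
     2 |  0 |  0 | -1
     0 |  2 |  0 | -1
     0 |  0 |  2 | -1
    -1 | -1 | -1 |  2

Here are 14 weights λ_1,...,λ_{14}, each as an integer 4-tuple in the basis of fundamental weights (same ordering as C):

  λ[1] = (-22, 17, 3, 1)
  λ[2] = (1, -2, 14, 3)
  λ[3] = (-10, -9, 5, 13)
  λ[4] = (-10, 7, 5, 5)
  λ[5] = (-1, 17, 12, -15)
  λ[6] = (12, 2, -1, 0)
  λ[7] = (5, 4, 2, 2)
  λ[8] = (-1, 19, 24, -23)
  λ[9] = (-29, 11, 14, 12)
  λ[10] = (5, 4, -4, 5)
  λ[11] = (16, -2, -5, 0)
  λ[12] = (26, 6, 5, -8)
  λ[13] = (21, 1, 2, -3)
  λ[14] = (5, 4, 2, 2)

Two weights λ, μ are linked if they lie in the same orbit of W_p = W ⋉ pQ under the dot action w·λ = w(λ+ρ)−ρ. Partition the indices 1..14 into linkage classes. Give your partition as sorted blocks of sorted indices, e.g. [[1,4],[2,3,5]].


Type D_4, rank 4, |W|=192; reorder rows/cols to standard.

Folding the 14 weights λ_j+ρ into Ā_29 (reps in the given 4-coord order):

  λ_1+ρ ↦ (2, 1, 15, 3);  λ_2+ρ ↦ (2, 1, 15, 3);  λ_3+ρ ↦ (6, 5, 3, 3);  λ_4+ρ ↦ (6, 5, 3, 3);  λ_5+ρ ↦ (13, 3, 0, 1);  λ_6+ρ ↦ (13, 3, 0, 1);  λ_7+ρ ↦ (6, 5, 3, 3);  λ_8+ρ ↦ (20, 0, 1, 2);  λ_9+ρ ↦ (13, 3, 0, 1);  λ_10+ρ ↦ (6, 5, 3, 3);  λ_11+ρ ↦ (13, 3, 0, 1);  λ_12+ρ ↦ (20, 0, 1, 2);  λ_13+ρ ↦ (20, 0, 1, 2);  λ_14+ρ ↦ (6, 5, 3, 3)

4 distinct reps among the 14 weights ⇒ 4 W_29-linkage classes:

[[1, 2], [3, 4, 7, 10, 14], [5, 6, 9, 11], [8, 12, 13]]


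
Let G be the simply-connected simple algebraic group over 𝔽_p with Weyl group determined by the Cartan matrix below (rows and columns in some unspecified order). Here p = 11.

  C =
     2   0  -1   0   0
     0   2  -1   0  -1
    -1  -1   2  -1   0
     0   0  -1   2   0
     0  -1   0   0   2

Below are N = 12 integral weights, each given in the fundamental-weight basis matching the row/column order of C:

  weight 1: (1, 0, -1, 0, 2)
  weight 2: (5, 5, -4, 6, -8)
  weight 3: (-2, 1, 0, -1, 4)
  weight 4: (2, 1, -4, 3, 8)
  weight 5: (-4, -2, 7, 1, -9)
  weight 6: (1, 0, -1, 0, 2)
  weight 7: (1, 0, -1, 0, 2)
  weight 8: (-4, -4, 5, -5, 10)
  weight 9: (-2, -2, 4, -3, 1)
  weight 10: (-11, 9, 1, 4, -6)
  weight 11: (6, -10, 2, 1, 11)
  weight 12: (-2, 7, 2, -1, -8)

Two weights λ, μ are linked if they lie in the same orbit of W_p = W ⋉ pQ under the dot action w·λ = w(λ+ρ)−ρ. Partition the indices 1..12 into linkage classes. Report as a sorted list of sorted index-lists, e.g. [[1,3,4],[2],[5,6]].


D_5 Cartan matrix, 5 simple roots permuted; ρ=(1,1,1,1,1).

Ā_11 reps of the 12 weights (D_5, coords as presented):

  λ_1+ρ ↦ (2, 1, 0, 1, 3) · λ_2+ρ ↦ (1, 1, 1, 2, 1) · λ_3+ρ ↦ (1, 2, 0, 0, 5) · λ_4+ρ ↦ (1, 2, 0, 0, 5) · λ_5+ρ ↦ (1, 1, 1, 2, 1) · λ_6+ρ ↦ (2, 1, 0, 1, 3) · λ_7+ρ ↦ (2, 1, 0, 1, 3) · λ_8+ρ ↦ (1, 2, 0, 0, 5) · λ_9+ρ ↦ (1, 1, 1, 2, 1) · λ_10+ρ ↦ (1, 1, 1, 2, 1) · λ_11+ρ ↦ (1, 1, 1, 2, 1) · λ_12+ρ ↦ (1, 2, 0, 0, 5)

These 12 weights hit 3 W_11-dot-orbits; sizes (3, 5, 4):

[[1, 6, 7], [2, 5, 9, 10, 11], [3, 4, 8, 12]]


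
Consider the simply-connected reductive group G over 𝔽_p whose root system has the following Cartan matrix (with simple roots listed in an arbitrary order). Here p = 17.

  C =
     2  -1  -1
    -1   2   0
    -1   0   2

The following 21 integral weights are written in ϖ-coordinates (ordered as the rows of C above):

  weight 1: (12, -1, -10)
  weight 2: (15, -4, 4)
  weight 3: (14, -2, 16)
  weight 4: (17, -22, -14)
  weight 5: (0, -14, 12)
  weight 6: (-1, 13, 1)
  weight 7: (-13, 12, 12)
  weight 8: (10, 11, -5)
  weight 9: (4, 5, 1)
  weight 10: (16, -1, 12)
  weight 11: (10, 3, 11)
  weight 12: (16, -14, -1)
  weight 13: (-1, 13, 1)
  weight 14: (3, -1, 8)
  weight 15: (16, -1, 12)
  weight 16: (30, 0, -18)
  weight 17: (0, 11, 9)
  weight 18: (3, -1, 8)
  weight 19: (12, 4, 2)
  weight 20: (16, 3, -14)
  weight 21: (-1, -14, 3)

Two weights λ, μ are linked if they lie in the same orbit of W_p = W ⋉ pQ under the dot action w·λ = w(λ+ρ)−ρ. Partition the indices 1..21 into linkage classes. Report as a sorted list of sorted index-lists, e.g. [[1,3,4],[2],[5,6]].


C ↔ A_3 under row/col permutation; |W(A_3)| = 24.

Alcove-folded reps (p=17, 21 weights, presented ϖ-order):

  1: (4, 0, 9) · 2: (12, 1, 1) · 3: (0, 14, 2) · 4: (12, 1, 1) · 5: (12, 1, 1) · 6: (0, 14, 2) · 7: (12, 1, 1) · 8: (5, 6, 2) · 9: (5, 6, 2) · 10: (4, 13, 0) · 11: (5, 6, 2) · 12: (4, 13, 0) · 13: (0, 14, 2) · 14: (4, 0, 9) · 15: (4, 13, 0) · 16: (0, 14, 2) · 17: (1, 6, 4) · 18: (4, 0, 9) · 19: (12, 1, 1) · 20: (4, 0, 9) · 21: (4, 0, 9)

The 21 indices split into 6 linkage classes (same alcove rep ⇔ same W_17-dot-orbit):

[[1, 14, 18, 20, 21], [2, 4, 5, 7, 19], [3, 6, 13, 16], [8, 9, 11], [10, 12, 15], [17]]


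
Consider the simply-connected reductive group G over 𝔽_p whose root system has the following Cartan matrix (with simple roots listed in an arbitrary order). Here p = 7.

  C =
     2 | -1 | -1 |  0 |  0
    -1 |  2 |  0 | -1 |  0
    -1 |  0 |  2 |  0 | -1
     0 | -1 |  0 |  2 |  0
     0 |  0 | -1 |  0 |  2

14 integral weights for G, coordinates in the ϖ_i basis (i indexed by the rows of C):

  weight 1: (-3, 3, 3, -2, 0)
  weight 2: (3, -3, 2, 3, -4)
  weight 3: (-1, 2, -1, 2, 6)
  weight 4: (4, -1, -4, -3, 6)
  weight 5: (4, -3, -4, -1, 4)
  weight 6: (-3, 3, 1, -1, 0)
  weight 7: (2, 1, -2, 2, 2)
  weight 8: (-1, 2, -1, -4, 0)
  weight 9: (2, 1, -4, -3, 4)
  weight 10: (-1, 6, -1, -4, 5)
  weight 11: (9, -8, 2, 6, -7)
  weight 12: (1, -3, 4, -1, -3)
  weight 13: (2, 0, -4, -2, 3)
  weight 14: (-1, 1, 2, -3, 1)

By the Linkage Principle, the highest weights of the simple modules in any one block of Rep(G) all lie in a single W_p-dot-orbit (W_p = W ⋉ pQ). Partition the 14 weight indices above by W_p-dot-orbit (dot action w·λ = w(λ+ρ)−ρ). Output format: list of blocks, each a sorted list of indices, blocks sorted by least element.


Dynkin diagram of C (from the 8 off-diagonal −1 entries): A_5.

W_7-reps of the 14 weights in Ā_7 (same 5-coord order as C):

  [1] (2, 1, 2, 1, 1)
  [2] (2, 2, 0, 0, 1)
  [3] (0, 0, 0, 3, 1)
  [4] (0, 0, 3, 2, 2)
  [5] (0, 0, 3, 2, 2)
  [6] (2, 2, 0, 0, 1)
  [7] (2, 2, 0, 0, 1)
  [8] (0, 0, 0, 3, 1)
  [9] (0, 0, 3, 2, 2)
  [10] (0, 1, 0, 3, 0)
  [11] (0, 1, 0, 3, 0)
  [12] (0, 0, 3, 2, 2)
  [13] (0, 0, 3, 1, 1)
  [14] (0, 0, 3, 2, 2)

Linkage partition of the 14 weights (6 classes, p=7):

[[1], [2, 6, 7], [3, 8], [4, 5, 9, 12, 14], [10, 11], [13]]


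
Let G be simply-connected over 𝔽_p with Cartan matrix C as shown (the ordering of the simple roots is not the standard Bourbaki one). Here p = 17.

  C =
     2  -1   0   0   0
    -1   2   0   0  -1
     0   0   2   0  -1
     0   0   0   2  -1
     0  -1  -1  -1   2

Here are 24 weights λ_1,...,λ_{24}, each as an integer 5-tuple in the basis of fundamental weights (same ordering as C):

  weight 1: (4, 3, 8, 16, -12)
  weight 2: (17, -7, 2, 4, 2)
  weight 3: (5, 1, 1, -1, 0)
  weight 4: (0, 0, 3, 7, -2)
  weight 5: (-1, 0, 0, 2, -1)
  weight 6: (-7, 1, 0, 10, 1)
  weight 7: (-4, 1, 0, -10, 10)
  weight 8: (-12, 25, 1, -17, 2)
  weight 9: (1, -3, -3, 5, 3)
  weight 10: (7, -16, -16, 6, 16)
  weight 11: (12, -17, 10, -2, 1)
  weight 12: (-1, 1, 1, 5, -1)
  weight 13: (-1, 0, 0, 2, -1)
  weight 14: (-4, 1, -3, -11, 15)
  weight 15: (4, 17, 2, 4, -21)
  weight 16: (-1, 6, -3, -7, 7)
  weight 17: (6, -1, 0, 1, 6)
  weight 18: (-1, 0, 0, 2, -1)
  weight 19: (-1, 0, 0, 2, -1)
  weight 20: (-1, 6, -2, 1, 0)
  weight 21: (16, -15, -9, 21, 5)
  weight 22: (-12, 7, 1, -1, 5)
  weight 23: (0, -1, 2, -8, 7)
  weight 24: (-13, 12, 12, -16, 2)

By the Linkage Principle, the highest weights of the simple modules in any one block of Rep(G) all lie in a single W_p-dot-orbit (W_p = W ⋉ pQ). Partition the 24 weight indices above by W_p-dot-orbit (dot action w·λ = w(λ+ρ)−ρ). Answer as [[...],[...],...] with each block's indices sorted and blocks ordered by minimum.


Dynkin diagram of C (from the 8 off-diagonal −1 entries): D_5.

Ā_17 reps of the 24 weights (D_5, coords as presented):

  [1] (0, 2, 2, 6, 0);  [2] (6, 2, 2, 0, 1);  [3] (6, 2, 2, 0, 1);  [4] (1, 0, 3, 7, 1);  [5] (0, 1, 1, 3, 0);  [6] (2, 1, 1, 9, 1);  [7] (2, 1, 1, 9, 1);  [8] (2, 1, 1, 9, 1);  [9] (0, 2, 2, 6, 0);  [10] (0, 2, 2, 6, 0);  [11] (2, 1, 1, 9, 1);  [12] (0, 2, 2, 6, 0);  [13] (0, 1, 1, 3, 0);  [14] (2, 1, 1, 9, 1);  [15] (6, 2, 2, 0, 1);  [16] (0, 2, 2, 6, 0);  [17] (0, 7, 1, 2, 0);  [18] (0, 1, 1, 3, 0);  [19] (0, 1, 1, 3, 0);  [20] (0, 7, 1, 2, 0);  [21] (6, 2, 2, 0, 1);  [22] (6, 2, 2, 0, 1);  [23] (1, 0, 3, 7, 1);  [24] (0, 1, 1, 3, 0)

The 24 indices split into 6 linkage classes (same alcove rep ⇔ same W_17-dot-orbit):

[[1, 9, 10, 12, 16], [2, 3, 15, 21, 22], [4, 23], [5, 13, 18, 19, 24], [6, 7, 8, 11, 14], [17, 20]]


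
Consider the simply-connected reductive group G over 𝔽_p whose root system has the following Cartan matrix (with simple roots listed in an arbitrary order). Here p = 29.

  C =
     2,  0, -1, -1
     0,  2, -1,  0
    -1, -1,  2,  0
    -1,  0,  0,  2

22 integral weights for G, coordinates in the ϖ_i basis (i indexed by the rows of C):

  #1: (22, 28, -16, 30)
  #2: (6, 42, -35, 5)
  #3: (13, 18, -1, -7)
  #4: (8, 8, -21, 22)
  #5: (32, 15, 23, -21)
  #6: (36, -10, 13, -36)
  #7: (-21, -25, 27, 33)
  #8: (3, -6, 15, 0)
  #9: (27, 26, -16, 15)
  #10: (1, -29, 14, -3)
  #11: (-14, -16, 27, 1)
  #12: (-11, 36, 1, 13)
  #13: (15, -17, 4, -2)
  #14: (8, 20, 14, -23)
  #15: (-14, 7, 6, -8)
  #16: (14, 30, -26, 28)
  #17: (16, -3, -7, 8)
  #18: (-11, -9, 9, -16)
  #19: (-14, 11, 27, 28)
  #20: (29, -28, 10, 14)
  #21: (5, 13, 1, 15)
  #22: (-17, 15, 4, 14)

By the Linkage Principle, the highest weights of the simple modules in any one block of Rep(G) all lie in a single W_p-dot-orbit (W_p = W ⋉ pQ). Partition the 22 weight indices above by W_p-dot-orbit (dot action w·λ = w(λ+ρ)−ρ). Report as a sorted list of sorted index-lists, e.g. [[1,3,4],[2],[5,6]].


A_4 Cartan matrix, 4 simple roots permuted; ρ=(1,1,1,1).

Alcove-folded reps (p=29, 22 weights, presented ϖ-order):

    1: (8, 15, 0, 2)
    2: (6, 5, 2, 7)
    3: (8, 15, 0, 2)
    4: (9, 6, 2, 9)
    5: (4, 5, 11, 1)
    6: (6, 5, 2, 7)
    7: (4, 5, 11, 1)
    8: (4, 5, 11, 1)
    9: (2, 15, 0, 11)
    10: (2, 15, 0, 11)
    11: (2, 15, 0, 11)
    12: (8, 15, 0, 2)
    13: (4, 5, 11, 1)
    14: (6, 5, 2, 7)
    15: (6, 5, 2, 7)
    16: (8, 15, 0, 2)
    17: (9, 6, 2, 9)
    18: (8, 15, 0, 2)
    19: (2, 15, 0, 11)
    20: (2, 15, 0, 11)
    21: (6, 5, 2, 7)
    22: (4, 5, 11, 1)

The 22 indices split into 5 linkage classes (same alcove rep ⇔ same W_29-dot-orbit):

[[1, 3, 12, 16, 18], [2, 6, 14, 15, 21], [4, 17], [5, 7, 8, 13, 22], [9, 10, 11, 19, 20]]


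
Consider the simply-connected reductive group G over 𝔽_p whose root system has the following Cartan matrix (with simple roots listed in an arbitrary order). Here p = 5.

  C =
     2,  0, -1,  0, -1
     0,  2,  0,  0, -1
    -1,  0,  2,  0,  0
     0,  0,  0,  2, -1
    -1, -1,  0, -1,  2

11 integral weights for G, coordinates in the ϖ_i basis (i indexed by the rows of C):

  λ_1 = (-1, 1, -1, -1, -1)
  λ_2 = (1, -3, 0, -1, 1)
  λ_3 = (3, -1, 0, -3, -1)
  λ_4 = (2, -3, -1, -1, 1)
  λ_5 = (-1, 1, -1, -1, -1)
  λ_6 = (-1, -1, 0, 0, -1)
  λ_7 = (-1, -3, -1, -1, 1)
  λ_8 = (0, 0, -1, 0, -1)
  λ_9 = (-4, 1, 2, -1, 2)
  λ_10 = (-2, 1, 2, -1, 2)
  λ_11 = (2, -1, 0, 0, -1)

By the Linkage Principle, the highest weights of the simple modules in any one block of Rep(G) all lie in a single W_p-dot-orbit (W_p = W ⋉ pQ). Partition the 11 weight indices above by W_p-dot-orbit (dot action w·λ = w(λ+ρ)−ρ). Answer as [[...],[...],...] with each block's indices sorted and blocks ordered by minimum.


C ↔ D_5 under row/col permutation; |W(D_5)| = 1920.

Folding the 11 weights λ_j+ρ into Ā_5 (reps in the given 5-coord order):

  λ_1 → (0, 2, 0, 0, 0) · λ_2 → (0, 2, 1, 0, 0) · λ_3 → (0, 2, 1, 0, 0) · λ_4 → (0, 2, 0, 0, 0) · λ_5 → (0, 2, 0, 0, 0) · λ_6 → (0, 0, 1, 1, 0) · λ_7 → (0, 2, 0, 0, 0) · λ_8 → (1, 1, 0, 1, 0) · λ_9 → (0, 2, 0, 0, 0) · λ_10 → (0, 0, 2, 2, 0) · λ_11 → (0, 0, 1, 1, 0)

Grouping the 11 weights by Ā_5-representative: 5 linkage classes.

[[1, 4, 5, 7, 9], [2, 3], [6, 11], [8], [10]]


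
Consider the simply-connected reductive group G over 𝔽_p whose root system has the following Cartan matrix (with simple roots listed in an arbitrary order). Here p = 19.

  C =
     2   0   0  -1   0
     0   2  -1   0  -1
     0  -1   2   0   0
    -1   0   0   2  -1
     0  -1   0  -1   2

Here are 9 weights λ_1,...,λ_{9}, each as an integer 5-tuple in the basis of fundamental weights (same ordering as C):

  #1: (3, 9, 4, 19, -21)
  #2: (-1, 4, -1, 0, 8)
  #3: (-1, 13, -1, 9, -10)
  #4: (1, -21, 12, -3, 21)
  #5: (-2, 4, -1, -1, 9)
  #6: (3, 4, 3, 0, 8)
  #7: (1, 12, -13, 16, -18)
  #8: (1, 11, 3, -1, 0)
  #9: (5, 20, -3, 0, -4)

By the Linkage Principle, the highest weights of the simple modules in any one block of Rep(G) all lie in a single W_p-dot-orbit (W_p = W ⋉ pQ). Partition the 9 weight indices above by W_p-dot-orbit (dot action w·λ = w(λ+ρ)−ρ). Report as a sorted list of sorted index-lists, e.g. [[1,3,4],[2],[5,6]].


A_5 Cartan matrix, 5 simple roots permuted; ρ=(1,1,1,1,1).

Alcove-folded reps (p=19, 9 weights, presented ϖ-order):

  λ_1 → (0, 5, 0, 1, 9)
  λ_2 → (0, 5, 0, 1, 9)
  λ_3 → (0, 5, 0, 1, 9)
  λ_4 → (2, 12, 4, 0, 1)
  λ_5 → (0, 5, 0, 1, 9)
  λ_6 → (0, 5, 0, 1, 9)
  λ_7 → (2, 12, 4, 0, 1)
  λ_8 → (2, 12, 4, 0, 1)
  λ_9 → (2, 12, 4, 0, 1)

Grouping the 9 weights by Ā_19-representative: 2 linkage classes.

[[1, 2, 3, 5, 6], [4, 7, 8, 9]]


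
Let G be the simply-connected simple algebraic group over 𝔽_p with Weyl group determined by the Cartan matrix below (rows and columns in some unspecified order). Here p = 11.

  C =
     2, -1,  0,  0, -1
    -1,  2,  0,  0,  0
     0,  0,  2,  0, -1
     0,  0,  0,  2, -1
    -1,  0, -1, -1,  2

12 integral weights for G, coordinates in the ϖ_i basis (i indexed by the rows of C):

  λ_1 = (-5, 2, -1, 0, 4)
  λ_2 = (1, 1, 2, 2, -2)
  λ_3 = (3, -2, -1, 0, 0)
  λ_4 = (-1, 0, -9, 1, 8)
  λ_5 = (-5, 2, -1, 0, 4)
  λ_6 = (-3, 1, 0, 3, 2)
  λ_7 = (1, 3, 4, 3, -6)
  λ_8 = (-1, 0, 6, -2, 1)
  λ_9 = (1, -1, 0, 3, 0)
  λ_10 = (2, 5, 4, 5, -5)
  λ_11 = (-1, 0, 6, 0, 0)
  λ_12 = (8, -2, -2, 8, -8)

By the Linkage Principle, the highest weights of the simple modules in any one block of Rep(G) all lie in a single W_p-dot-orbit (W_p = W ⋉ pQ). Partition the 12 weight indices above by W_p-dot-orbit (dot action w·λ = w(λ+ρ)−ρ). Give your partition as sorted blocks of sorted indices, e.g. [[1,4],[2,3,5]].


Dynkin diagram of C (from the 8 off-diagonal −1 entries): D_5.

Ā_11 reps of the 12 weights (D_5, coords as presented):

  λ_1 → (3, 1, 0, 1, 1) · λ_2 → (1, 2, 2, 2, 1) · λ_3 → (3, 1, 0, 1, 1) · λ_4 → (0, 1, 7, 1, 1) · λ_5 → (3, 1, 0, 1, 1) · λ_6 → (2, 0, 1, 4, 1) · λ_7 → (3, 1, 0, 1, 1) · λ_8 → (0, 1, 7, 1, 1) · λ_9 → (2, 0, 1, 4, 1) · λ_10 → (3, 1, 0, 1, 1) · λ_11 → (0, 1, 7, 1, 1) · λ_12 → (0, 1, 7, 1, 1)

These 12 weights hit 4 W_11-dot-orbits; sizes (5, 1, 4, 2):

[[1, 3, 5, 7, 10], [2], [4, 8, 11, 12], [6, 9]]


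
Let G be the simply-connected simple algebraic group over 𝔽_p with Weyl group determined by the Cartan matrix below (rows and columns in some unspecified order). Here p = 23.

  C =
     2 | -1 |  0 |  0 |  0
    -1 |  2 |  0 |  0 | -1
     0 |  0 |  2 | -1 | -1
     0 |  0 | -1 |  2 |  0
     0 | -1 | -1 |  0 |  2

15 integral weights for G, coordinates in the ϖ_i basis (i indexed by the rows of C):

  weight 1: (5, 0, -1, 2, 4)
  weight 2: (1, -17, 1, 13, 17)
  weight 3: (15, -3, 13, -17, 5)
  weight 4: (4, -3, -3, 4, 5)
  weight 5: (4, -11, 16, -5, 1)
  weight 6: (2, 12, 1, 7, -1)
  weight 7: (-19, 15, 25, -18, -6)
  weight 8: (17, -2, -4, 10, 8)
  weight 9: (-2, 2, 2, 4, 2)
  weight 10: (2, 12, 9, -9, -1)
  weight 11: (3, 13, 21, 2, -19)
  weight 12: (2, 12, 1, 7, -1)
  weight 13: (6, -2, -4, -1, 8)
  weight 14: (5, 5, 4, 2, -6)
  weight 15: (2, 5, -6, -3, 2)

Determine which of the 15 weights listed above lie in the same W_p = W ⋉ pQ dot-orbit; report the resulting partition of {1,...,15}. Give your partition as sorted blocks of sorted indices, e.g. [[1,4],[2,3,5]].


A_5 Cartan matrix, 5 simple roots permuted; ρ=(1,1,1,1,1).

Folding the 15 weights λ_j+ρ into Ā_23 (reps in the given 5-coord order):

  [1] (6, 1, 0, 3, 5) · [2] (3, 2, 2, 3, 2) · [3] (3, 2, 2, 3, 2) · [4] (3, 2, 2, 3, 2) · [5] (2, 3, 5, 4, 5) · [6] (0, 13, 2, 5, 0) · [7] (3, 2, 2, 3, 2) · [8] (6, 1, 0, 3, 5) · [9] (1, 2, 3, 5, 3) · [10] (0, 13, 2, 5, 0) · [11] (2, 2, 4, 1, 14) · [12] (0, 13, 2, 5, 0) · [13] (6, 1, 0, 3, 5) · [14] (6, 1, 0, 3, 5) · [15] (3, 2, 2, 3, 2)

Linkage partition of the 15 weights (6 classes, p=23):

[[1, 8, 13, 14], [2, 3, 4, 7, 15], [5], [6, 10, 12], [9], [11]]


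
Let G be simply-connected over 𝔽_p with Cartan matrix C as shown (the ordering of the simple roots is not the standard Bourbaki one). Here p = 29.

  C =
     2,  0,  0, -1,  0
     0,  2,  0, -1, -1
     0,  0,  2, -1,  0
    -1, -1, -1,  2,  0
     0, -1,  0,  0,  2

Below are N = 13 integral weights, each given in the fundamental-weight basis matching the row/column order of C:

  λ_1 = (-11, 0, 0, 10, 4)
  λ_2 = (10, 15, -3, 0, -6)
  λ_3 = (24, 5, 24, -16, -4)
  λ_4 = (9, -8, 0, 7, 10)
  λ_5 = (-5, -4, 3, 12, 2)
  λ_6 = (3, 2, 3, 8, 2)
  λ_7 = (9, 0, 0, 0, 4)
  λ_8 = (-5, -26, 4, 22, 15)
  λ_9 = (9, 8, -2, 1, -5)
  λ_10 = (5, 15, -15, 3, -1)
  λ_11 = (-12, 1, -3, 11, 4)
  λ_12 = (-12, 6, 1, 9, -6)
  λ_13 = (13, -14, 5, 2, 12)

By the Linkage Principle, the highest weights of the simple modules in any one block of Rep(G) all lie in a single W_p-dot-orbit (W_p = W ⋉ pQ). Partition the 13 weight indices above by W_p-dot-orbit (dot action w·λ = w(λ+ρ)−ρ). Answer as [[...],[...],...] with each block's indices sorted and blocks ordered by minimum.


Root system D_5: the 5×5 matrix C matches after relabeling.

Folding the 13 weights λ_j+ρ into Ā_29 (reps in the given 5-coord order):

  λ_1+ρ ↦ (10, 1, 1, 1, 5) · λ_2+ρ ↦ (10, 1, 1, 1, 5) · λ_3+ρ ↦ (4, 3, 4, 6, 0) · λ_4+ρ ↦ (10, 5, 1, 1, 4) · λ_5+ρ ↦ (4, 3, 4, 6, 0) · λ_6+ρ ↦ (4, 3, 4, 6, 0) · λ_7+ρ ↦ (10, 1, 1, 1, 5) · λ_8+ρ ↦ (2, 1, 1, 3, 9) · λ_9+ρ ↦ (10, 5, 1, 1, 4) · λ_10+ρ ↦ (4, 3, 4, 6, 0) · λ_11+ρ ↦ (10, 1, 1, 1, 5) · λ_12+ρ ↦ (10, 1, 1, 1, 5) · λ_13+ρ ↦ (4, 3, 4, 6, 0)

Linkage partition of the 13 weights (4 classes, p=29):

[[1, 2, 7, 11, 12], [3, 5, 6, 10, 13], [4, 9], [8]]


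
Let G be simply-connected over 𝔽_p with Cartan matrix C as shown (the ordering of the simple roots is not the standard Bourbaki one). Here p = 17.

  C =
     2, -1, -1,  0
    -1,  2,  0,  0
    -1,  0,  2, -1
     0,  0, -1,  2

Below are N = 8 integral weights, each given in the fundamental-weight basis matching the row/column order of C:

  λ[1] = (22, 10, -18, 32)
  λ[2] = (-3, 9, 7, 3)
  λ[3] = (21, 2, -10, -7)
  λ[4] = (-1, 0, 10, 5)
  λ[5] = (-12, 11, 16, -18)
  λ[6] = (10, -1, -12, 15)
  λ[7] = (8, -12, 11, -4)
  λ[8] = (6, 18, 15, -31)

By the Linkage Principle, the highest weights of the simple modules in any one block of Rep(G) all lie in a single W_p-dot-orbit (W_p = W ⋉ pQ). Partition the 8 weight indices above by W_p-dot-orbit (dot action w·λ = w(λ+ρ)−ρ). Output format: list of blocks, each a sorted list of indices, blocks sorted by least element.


Root system A_4: the 4×4 matrix C matches after relabeling.

Ā_17 reps of the 8 weights (A_4, coords as presented):

  [1] (0, 0, 11, 5);  [2] (2, 5, 6, 1);  [3] (2, 5, 6, 1);  [4] (0, 0, 11, 5);  [5] (0, 0, 11, 5);  [6] (0, 0, 11, 5);  [7] (2, 5, 6, 1);  [8] (2, 5, 6, 1)

Partition of {1..8} into 2 W_17-dot-orbits:

[[1, 4, 5, 6], [2, 3, 7, 8]]


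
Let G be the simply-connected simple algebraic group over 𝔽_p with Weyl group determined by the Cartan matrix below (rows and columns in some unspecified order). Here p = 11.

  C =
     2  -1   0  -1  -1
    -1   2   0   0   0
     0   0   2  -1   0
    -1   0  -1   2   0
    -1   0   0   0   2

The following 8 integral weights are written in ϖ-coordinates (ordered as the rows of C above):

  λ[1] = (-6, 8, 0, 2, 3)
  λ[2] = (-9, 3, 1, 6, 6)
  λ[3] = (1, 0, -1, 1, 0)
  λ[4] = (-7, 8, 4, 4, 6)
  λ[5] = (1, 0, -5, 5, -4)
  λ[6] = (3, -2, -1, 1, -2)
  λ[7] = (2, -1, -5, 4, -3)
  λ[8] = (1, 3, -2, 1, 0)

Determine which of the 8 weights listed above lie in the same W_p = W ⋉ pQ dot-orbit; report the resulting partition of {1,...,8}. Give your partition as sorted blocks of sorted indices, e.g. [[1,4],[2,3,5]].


D_5 Cartan matrix, 5 simple roots permuted; ρ=(1,1,1,1,1).

Alcove-folded reps (p=11, 8 weights, presented ϖ-order):

  [1] (2, 4, 1, 0, 1)
  [2] (2, 4, 1, 0, 1)
  [3] (2, 1, 0, 2, 1)
  [4] (1, 0, 4, 1, 2)
  [5] (1, 0, 4, 1, 2)
  [6] (2, 1, 0, 2, 1)
  [7] (1, 0, 4, 1, 2)
  [8] (2, 4, 1, 0, 1)

The 8 indices split into 3 linkage classes (same alcove rep ⇔ same W_11-dot-orbit):

[[1, 2, 8], [3, 6], [4, 5, 7]]


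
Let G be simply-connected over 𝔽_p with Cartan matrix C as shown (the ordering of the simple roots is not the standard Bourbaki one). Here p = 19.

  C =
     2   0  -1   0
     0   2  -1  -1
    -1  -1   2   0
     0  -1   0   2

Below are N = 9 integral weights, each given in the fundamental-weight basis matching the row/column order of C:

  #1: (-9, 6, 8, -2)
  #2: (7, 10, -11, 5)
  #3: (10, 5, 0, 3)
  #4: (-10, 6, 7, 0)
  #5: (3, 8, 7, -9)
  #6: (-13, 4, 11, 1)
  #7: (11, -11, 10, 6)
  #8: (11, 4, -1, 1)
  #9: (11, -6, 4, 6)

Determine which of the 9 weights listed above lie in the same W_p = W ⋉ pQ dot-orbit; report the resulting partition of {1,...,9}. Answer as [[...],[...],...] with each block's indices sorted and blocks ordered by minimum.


A_4 Cartan matrix, 4 simple roots permuted; ρ=(1,1,1,1).

λ_j+ρ reflected into Ā_19 (⟨·,θ^∨⟩≤19); 4-tuples as given:

    [1] (8, 6, 1, 1)
    [2] (2, 1, 8, 6)
    [3] (8, 6, 1, 1)
    [4] (8, 6, 1, 1)
    [5] (2, 1, 8, 6)
    [6] (12, 5, 0, 2)
    [7] (8, 6, 1, 1)
    [8] (12, 5, 0, 2)
    [9] (12, 5, 0, 2)

These 9 weights hit 3 W_19-dot-orbits; sizes (4, 2, 3):

[[1, 3, 4, 7], [2, 5], [6, 8, 9]]


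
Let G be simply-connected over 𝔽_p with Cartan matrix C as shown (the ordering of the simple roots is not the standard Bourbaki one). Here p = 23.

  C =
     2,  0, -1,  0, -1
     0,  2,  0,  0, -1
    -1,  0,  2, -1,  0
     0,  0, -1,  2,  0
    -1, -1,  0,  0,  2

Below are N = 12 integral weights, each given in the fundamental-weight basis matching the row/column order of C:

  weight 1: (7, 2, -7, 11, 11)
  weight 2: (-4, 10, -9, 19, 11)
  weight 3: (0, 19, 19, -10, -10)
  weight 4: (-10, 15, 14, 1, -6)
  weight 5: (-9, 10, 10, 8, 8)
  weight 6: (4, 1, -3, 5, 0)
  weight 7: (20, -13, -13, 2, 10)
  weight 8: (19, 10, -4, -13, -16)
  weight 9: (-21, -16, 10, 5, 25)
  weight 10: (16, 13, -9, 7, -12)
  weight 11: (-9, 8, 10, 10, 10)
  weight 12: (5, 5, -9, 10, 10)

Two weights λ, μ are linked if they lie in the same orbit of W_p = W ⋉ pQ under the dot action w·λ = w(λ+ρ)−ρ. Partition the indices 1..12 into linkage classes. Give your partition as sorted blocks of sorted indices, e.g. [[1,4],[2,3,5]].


Root system A_5: the 5×5 matrix C matches after relabeling.

λ_j+ρ reflected into Ā_23 (⟨·,θ^∨⟩≤23); 5-tuples as given:

  λ_1+ρ ↦ (2, 3, 6, 0, 9) · λ_2+ρ ↦ (8, 2, 3, 0, 1) · λ_3+ρ ↦ (8, 2, 3, 0, 1) · λ_4+ρ ↦ (5, 2, 1, 2, 9) · λ_5+ρ ↦ (8, 2, 3, 0, 1) · λ_6+ρ ↦ (3, 2, 2, 4, 1) · λ_7+ρ ↦ (8, 2, 3, 0, 1) · λ_8+ρ ↦ (10, 4, 2, 3, 1) · λ_9+ρ ↦ (2, 3, 6, 0, 9) · λ_10+ρ ↦ (2, 3, 6, 0, 9) · λ_11+ρ ↦ (8, 2, 3, 0, 1) · λ_12+ρ ↦ (2, 3, 6, 0, 9)

5 distinct reps among the 12 weights ⇒ 5 W_23-linkage classes:

[[1, 9, 10, 12], [2, 3, 5, 7, 11], [4], [6], [8]]


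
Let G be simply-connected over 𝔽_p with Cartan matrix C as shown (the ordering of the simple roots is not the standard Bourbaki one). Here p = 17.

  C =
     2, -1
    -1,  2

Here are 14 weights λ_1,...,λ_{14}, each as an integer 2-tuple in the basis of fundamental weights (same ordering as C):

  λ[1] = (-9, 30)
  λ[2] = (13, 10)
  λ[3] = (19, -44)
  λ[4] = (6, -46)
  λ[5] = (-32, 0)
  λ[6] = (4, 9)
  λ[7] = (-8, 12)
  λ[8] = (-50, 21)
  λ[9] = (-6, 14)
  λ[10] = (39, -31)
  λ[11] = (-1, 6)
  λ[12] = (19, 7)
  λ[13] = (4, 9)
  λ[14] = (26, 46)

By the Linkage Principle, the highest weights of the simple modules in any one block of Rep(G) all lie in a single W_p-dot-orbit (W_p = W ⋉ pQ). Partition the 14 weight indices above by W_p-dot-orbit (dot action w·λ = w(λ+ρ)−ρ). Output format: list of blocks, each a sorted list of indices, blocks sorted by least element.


Cartan matrix: type A_2 (|W|=6); un-permuting the 2 rows.

Each λ_j+ρ reduced to Ā_17; 2-tuples below use C's row order:

  1: (6, 3) · 2: (6, 3) · 3: (6, 3) · 4: (7, 6) · 5: (13, 3) · 6: (5, 10) · 7: (7, 6) · 8: (5, 10) · 9: (5, 10) · 10: (7, 6) · 11: (0, 7) · 12: (6, 3) · 13: (5, 10) · 14: (7, 6)

5 distinct reps among the 14 weights ⇒ 5 W_17-linkage classes:

[[1, 2, 3, 12], [4, 7, 10, 14], [5], [6, 8, 9, 13], [11]]


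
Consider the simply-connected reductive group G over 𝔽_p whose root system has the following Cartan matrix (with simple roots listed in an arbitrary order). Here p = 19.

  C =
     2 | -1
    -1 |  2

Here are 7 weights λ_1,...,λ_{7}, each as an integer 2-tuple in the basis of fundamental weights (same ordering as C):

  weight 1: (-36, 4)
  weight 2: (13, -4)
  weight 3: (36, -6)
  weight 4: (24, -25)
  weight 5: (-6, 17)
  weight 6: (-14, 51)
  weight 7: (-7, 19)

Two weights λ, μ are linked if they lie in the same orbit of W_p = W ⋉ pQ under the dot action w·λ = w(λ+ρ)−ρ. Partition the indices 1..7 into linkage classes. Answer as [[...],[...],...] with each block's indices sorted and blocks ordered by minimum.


A_2 Cartan matrix, 2 simple roots permuted; ρ=(1,1).

λ_j+ρ reflected into Ā_19 (⟨·,θ^∨⟩≤19); 2-tuples as given:

  λ_1 → (11, 3) · λ_2 → (11, 3) · λ_3 → (1, 13) · λ_4 → (5, 13) · λ_5 → (5, 13) · λ_6 → (5, 13) · λ_7 → (5, 13)

Linkage partition of the 7 weights (3 classes, p=19):

[[1, 2], [3], [4, 5, 6, 7]]


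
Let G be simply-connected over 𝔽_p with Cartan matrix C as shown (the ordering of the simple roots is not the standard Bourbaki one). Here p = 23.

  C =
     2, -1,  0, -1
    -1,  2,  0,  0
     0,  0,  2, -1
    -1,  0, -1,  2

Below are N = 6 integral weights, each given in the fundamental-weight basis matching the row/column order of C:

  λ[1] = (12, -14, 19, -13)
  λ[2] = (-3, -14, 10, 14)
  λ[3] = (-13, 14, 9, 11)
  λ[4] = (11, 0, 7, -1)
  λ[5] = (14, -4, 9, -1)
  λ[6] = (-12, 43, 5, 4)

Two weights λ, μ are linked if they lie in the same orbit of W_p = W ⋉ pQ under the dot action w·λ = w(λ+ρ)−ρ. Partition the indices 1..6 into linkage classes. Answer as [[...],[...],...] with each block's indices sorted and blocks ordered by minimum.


Cartan matrix: type A_4 (|W|=120); un-permuting the 4 rows.

Folding the 6 weights λ_j+ρ into Ā_23 (reps in the given 4-coord order):

  λ_1+ρ ↦ (12, 1, 8, 0)
  λ_2+ρ ↦ (12, 1, 8, 0)
  λ_3+ρ ↦ (12, 1, 8, 0)
  λ_4+ρ ↦ (12, 1, 8, 0)
  λ_5+ρ ↦ (12, 1, 8, 0)
  λ_6+ρ ↦ (10, 2, 6, 5)

These 6 weights hit 2 W_23-dot-orbits; sizes (5, 1):

[[1, 2, 3, 4, 5], [6]]


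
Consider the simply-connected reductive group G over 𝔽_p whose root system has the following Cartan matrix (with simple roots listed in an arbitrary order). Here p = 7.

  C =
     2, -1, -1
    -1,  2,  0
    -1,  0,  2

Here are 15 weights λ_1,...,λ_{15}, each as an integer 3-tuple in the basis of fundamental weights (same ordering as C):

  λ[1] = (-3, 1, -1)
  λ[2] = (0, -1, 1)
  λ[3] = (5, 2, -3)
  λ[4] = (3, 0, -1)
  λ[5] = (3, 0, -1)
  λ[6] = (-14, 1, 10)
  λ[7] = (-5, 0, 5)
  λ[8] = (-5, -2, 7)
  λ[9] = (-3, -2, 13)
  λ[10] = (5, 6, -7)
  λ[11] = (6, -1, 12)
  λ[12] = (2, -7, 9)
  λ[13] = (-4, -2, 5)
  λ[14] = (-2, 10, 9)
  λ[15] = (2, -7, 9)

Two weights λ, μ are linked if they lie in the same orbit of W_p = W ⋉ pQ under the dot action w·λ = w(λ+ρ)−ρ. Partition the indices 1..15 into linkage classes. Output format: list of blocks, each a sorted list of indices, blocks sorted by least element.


Cartan matrix: type A_3 (|W|=24); un-permuting the 3 rows.

Each λ_j+ρ reduced to Ā_7; 3-tuples below use C's row order:

    [1] (0, 0, 2)
    [2] (1, 0, 2)
    [3] (4, 1, 0)
    [4] (4, 1, 0)
    [5] (4, 1, 0)
    [6] (4, 1, 0)
    [7] (1, 3, 2)
    [8] (1, 3, 2)
    [9] (4, 1, 0)
    [10] (0, 1, 0)
    [11] (0, 1, 0)
    [12] (0, 3, 1)
    [13] (1, 3, 2)
    [14] (1, 3, 2)
    [15] (0, 3, 1)

The 15 indices split into 6 linkage classes (same alcove rep ⇔ same W_7-dot-orbit):

[[1], [2], [3, 4, 5, 6, 9], [7, 8, 13, 14], [10, 11], [12, 15]]


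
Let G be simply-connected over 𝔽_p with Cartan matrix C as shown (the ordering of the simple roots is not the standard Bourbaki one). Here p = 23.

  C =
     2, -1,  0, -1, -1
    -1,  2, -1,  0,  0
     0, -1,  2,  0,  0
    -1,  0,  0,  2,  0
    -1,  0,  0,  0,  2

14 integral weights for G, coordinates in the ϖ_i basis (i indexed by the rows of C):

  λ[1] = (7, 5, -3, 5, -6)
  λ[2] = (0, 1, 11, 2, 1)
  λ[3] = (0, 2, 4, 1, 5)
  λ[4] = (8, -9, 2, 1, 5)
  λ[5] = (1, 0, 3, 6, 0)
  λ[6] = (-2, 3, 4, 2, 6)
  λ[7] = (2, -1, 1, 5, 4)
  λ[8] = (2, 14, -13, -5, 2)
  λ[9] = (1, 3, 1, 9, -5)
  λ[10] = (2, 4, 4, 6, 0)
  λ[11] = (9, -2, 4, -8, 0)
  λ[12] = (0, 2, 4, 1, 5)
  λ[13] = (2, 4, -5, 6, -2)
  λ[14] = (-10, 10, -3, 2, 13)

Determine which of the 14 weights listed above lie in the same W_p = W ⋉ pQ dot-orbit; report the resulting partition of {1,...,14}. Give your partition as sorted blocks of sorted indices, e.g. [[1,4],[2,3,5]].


Cartan matrix: type D_5 (|W|=1920); un-permuting the 5 rows.

W_23-reps of the 14 weights in Ā_23 (same 5-coord order as C):

  λ_1+ρ ↦ (3, 0, 2, 6, 5);  λ_2+ρ ↦ (1, 2, 12, 3, 2);  λ_3+ρ ↦ (1, 3, 5, 2, 6);  λ_4+ρ ↦ (1, 3, 5, 2, 6);  λ_5+ρ ↦ (2, 1, 4, 7, 1);  λ_6+ρ ↦ (1, 3, 5, 2, 6);  λ_7+ρ ↦ (3, 0, 2, 6, 5);  λ_8+ρ ↦ (1, 2, 12, 3, 2);  λ_9+ρ ↦ (2, 2, 2, 8, 2);  λ_10+ρ ↦ (2, 1, 4, 7, 1);  λ_11+ρ ↦ (2, 1, 4, 7, 1);  λ_12+ρ ↦ (1, 3, 5, 2, 6);  λ_13+ρ ↦ (2, 1, 4, 7, 1);  λ_14+ρ ↦ (3, 0, 2, 6, 5)

The 14 indices split into 5 linkage classes (same alcove rep ⇔ same W_23-dot-orbit):

[[1, 7, 14], [2, 8], [3, 4, 6, 12], [5, 10, 11, 13], [9]]
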